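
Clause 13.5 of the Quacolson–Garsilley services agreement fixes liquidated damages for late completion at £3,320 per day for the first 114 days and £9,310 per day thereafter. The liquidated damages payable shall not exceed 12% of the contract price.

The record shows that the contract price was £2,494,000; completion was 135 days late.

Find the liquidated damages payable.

First 114 days: 114 × £3,320 = £378,480
Remaining days: (135 − 114) × £9,310 = £195,510
Accrued per-day damages: £378,480 + £195,510 = £573,990
Cap: 12% of £2,494,000 = £299,280
Cap at £299,280: £573,990 exceeds the cap → £299,280

£299,280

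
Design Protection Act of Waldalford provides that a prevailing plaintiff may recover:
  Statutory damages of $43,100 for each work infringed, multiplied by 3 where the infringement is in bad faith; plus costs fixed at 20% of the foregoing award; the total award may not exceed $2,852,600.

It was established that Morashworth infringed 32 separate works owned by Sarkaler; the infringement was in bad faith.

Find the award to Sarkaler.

$2,852,600

Statutory damages: 32 × $43,100 = $1,379,200
Trebled: 3 × $1,379,200 = $4,137,600
Costs: 20% of $4,137,600 = $827,520
Award plus costs: $4,137,600 + $827,520 = $4,965,120
Cap at $2,852,600: $4,965,120 exceeds the cap → $2,852,600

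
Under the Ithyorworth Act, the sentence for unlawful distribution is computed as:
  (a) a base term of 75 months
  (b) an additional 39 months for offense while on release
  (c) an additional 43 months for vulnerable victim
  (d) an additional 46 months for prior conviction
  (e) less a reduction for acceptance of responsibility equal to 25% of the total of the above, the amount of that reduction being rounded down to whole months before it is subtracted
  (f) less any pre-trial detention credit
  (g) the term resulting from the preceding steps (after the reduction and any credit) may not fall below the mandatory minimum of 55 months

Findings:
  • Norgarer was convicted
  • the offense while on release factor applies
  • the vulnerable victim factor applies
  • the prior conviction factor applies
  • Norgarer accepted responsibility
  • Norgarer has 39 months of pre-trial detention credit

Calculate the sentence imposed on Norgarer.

Offense while on release enhancement: +39 months
Vulnerable victim enhancement: +43 months
Prior conviction enhancement: +46 months
Adjusted term: 75 months + 39 months + 43 months + 46 months = 203 months
Acceptance of responsibility reduction: 25% of 203 months = 50 months (rounded down)
After reduction: 203 − 50 = 153 months
Less pre-trial detention credit: 153 months − 39 months = 114 months
Minimum 55 months: 114 months meets the minimum, no increase.

Sentence: 114 months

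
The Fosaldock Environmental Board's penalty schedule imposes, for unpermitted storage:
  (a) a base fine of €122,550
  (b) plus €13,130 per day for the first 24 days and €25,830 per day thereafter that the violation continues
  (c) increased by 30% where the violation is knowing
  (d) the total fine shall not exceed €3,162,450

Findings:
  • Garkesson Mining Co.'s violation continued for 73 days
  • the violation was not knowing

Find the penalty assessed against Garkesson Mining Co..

€1,703,340

First 24 days: 24 × €13,130 = €315,120
Remaining days: (73 − 24) × €25,830 = €1,265,670
Per-day component: €315,120 + €1,265,670 = €1,580,790
Base plus per-day: €122,550 + €1,580,790 = €1,703,340
The violation was not knowing: no 30% increase.
Cap at €3,162,450: €1,703,340 is within the cap, no reduction.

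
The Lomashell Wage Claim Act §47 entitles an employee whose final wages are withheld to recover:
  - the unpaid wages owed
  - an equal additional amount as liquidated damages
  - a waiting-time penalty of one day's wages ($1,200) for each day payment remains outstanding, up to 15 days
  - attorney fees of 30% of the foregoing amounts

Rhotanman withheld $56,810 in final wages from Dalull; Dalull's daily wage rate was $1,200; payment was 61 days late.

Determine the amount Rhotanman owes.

Liquidated damages (equal amount): $56,810
Penalty days: min(61, 15) = 15
Waiting-time penalty: 15 × $1,200 = $18,000
Subtotal: $56,810 + $56,810 + $18,000 = $131,620
Attorney fees: 30% of $131,620 = $39,486
Total award: $131,620 + $39,486 = $171,106

Total award: $171,106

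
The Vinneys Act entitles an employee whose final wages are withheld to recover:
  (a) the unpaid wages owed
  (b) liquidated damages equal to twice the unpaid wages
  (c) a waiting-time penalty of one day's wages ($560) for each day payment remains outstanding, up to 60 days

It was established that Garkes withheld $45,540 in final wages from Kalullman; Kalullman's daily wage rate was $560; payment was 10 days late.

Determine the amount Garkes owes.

$142,220

Doubled: 2 × $45,540 = $91,080
Penalty days: min(10, 60) = 10
Waiting-time penalty: 10 × $560 = $5,600
Total award: $45,540 + $91,080 + $5,600 = $142,220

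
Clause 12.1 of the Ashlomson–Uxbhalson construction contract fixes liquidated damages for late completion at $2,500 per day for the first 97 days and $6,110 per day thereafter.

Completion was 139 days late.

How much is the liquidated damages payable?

$499,120

First 97 days: 97 × $2,500 = $242,500
Remaining days: (139 − 97) × $6,110 = $256,620
Accrued per-day damages: $242,500 + $256,620 = $499,120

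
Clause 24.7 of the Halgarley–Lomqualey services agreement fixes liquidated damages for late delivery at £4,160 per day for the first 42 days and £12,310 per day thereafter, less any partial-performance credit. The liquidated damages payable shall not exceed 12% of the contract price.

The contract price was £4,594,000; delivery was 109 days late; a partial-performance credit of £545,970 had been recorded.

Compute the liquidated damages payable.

£453,520

First 42 days: 42 × £4,160 = £174,720
Remaining days: (109 − 42) × £12,310 = £824,770
Accrued per-day damages: £174,720 + £824,770 = £999,490
Less partial-performance credit: £999,490 − £545,970 = £453,520
Cap: 12% of £4,594,000 = £551,280
Cap at £551,280: £453,520 is within the cap, no reduction.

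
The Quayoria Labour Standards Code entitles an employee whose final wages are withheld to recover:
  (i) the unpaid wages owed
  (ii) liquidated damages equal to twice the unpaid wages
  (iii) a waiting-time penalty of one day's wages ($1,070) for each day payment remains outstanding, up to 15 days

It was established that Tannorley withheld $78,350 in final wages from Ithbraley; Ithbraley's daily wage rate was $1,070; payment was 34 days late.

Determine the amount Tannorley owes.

$251,100

Doubled: 2 × $78,350 = $156,700
Penalty days: min(34, 15) = 15
Waiting-time penalty: 15 × $1,070 = $16,050
Total award: $78,350 + $156,700 + $16,050 = $251,100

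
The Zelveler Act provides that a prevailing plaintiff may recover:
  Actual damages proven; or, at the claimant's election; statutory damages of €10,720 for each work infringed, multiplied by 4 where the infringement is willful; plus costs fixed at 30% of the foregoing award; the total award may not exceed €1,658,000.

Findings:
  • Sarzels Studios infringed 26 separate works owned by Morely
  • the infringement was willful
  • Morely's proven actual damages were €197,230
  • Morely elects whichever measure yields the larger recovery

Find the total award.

Statutory damages: 26 × €10,720 = €278,720
Multiplied by 4: 4 × €278,720 = €1,114,880
Greater of actual damages (€197,230) or enhanced statutory damages (€1,114,880): €1,114,880
Costs: 30% of €1,114,880 = €334,464
Award plus costs: €1,114,880 + €334,464 = €1,449,344
Cap at €1,658,000: €1,449,344 is within the cap, no reduction.

€1,449,344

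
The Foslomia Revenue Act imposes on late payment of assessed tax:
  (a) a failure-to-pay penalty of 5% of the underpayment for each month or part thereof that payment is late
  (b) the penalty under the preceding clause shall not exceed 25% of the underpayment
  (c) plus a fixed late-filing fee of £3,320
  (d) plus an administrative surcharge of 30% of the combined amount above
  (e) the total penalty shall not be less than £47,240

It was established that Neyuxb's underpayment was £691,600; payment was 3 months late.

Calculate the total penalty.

£139,178

Accrued rate: 5% × 3 = 15%, capped at 25% → 15%
Failure-to-pay penalty: 15% of £691,600 = £103,740
Penalty before surcharge: £103,740 + £3,320 = £107,060
Administrative surcharge: 30% of £107,060 = £32,118
Total penalty: £107,060 + £32,118 = £139,178
Minimum £47,240: £139,178 meets the minimum, no increase.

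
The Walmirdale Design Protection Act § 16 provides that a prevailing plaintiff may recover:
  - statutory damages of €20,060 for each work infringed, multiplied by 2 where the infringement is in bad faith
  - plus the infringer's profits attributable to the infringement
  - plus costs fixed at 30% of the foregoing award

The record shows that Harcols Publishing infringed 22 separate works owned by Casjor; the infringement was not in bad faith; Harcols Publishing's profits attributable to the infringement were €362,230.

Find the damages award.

€1,044,615

Statutory damages: 22 × €20,060 = €441,320
Infringement not in bad faith: no ×2 enhancement.
Combined award: €441,320 + €362,230 = €803,550
Costs: 30% of €803,550 = €241,065
Award plus costs: €803,550 + €241,065 = €1,044,615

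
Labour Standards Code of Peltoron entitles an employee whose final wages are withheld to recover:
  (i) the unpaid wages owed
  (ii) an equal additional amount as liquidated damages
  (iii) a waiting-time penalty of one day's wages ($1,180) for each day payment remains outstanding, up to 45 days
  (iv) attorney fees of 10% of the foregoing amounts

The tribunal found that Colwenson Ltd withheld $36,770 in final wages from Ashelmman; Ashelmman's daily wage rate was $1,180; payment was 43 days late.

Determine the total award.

Liquidated damages (equal amount): $36,770
Penalty days: min(43, 45) = 43
Waiting-time penalty: 43 × $1,180 = $50,740
Subtotal: $36,770 + $36,770 + $50,740 = $124,280
Attorney fees: 10% of $124,280 = $12,428
Total award: $124,280 + $12,428 = $136,708

$136,708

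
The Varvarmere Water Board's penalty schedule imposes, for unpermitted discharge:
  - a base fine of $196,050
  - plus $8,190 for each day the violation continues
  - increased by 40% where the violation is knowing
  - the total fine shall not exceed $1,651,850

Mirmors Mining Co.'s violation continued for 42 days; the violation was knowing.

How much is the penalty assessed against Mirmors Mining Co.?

$756,042

Per-day component: 42 × $8,190 = $343,980
Base plus per-day: $196,050 + $343,980 = $540,030
Enhancement: 40% of $540,030 = $216,012
Enhanced fine: $540,030 + $216,012 = $756,042
Cap at $1,651,850: $756,042 is within the cap, no reduction.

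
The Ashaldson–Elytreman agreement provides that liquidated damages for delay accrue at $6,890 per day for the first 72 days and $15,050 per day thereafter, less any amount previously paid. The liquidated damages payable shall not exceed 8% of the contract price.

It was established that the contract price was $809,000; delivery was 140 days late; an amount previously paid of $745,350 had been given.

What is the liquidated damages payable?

First 72 days: 72 × $6,890 = $496,080
Remaining days: (140 − 72) × $15,050 = $1,023,400
Accrued per-day damages: $496,080 + $1,023,400 = $1,519,480
Less amount previously paid: $1,519,480 − $745,350 = $774,130
Cap: 8% of $809,000 = $64,720
Cap at $64,720: $774,130 exceeds the cap → $64,720

Liquidated damages: $64,720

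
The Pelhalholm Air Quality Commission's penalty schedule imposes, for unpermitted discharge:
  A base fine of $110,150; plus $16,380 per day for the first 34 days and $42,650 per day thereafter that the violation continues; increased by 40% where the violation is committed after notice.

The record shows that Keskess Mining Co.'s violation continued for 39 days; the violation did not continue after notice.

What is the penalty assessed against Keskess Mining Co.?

$880,320

First 34 days: 34 × $16,380 = $556,920
Remaining days: (39 − 34) × $42,650 = $213,250
Per-day component: $556,920 + $213,250 = $770,170
Base plus per-day: $110,150 + $770,170 = $880,320
The violation did not continue after notice: no 40% increase.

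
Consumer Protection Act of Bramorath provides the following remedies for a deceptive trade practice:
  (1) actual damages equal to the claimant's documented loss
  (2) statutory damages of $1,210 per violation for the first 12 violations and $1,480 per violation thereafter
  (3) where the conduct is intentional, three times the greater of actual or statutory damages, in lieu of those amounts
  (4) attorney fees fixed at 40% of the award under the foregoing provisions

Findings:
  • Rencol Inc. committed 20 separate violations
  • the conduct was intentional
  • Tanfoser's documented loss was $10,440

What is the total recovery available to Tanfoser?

First 12 violations: 12 × $1,210 = $14,520
Remaining violations: (20 − 12) × $1,480 = $11,840
Statutory damages: $14,520 + $11,840 = $26,360
Greater of actual damages ($10,440) or statutory damages ($26,360): $26,360
Trebled: 3 × $26,360 = $79,080
Attorney fees: 40% of $79,080 = $31,632
Total recovery: $79,080 + $31,632 = $110,712

$110,712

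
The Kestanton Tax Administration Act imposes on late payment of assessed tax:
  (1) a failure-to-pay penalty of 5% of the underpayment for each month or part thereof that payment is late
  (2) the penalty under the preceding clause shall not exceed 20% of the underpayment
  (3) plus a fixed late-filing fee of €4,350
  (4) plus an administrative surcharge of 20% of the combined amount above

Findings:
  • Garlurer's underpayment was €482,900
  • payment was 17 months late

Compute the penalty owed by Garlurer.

Accrued rate: 5% × 17 = 85%, capped at 20% → 20%
Failure-to-pay penalty: 20% of €482,900 = €96,580
Penalty before surcharge: €96,580 + €4,350 = €100,930
Administrative surcharge: 20% of €100,930 = €20,186
Total penalty: €100,930 + €20,186 = €121,116

€121,116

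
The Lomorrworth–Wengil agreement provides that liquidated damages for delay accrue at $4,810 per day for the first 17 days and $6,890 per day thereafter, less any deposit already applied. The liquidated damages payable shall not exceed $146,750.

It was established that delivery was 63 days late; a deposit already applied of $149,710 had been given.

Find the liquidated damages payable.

First 17 days: 17 × $4,810 = $81,770
Remaining days: (63 − 17) × $6,890 = $316,940
Accrued per-day damages: $81,770 + $316,940 = $398,710
Less deposit already applied: $398,710 − $149,710 = $249,000
Cap at $146,750: $249,000 exceeds the cap → $146,750

$146,750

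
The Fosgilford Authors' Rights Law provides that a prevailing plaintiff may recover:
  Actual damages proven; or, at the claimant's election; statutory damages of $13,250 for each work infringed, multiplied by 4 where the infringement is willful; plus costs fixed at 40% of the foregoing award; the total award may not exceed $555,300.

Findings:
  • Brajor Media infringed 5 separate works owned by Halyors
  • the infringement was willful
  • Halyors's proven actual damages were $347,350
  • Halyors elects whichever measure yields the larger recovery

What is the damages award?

$486,290

Statutory damages: 5 × $13,250 = $66,250
Multiplied by 4: 4 × $66,250 = $265,000
Greater of actual damages ($347,350) or enhanced statutory damages ($265,000): $347,350
Costs: 40% of $347,350 = $138,940
Award plus costs: $347,350 + $138,940 = $486,290
Cap at $555,300: $486,290 is within the cap, no reduction.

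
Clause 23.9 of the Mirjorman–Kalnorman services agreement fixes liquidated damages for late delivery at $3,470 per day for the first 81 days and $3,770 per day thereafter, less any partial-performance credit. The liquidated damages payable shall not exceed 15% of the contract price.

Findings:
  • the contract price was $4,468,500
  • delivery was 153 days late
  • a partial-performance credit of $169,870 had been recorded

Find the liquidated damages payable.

$382,640

First 81 days: 81 × $3,470 = $281,070
Remaining days: (153 − 81) × $3,770 = $271,440
Accrued per-day damages: $281,070 + $271,440 = $552,510
Less partial-performance credit: $552,510 − $169,870 = $382,640
Cap: 15% of $4,468,500 = $670,275
Cap at $670,275: $382,640 is within the cap, no reduction.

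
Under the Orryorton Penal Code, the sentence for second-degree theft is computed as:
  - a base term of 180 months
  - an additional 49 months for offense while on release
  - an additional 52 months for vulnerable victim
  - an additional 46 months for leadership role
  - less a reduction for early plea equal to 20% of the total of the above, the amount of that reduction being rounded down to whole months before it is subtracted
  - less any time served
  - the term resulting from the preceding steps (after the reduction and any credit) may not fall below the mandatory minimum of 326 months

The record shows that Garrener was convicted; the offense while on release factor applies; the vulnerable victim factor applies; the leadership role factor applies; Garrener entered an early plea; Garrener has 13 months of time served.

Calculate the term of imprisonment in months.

Offense while on release enhancement: +49 months
Vulnerable victim enhancement: +52 months
Leadership role enhancement: +46 months
Adjusted term: 180 months + 49 months + 52 months + 46 months = 327 months
Early plea reduction: 20% of 327 months = 65 months (rounded down)
After reduction: 327 − 65 = 262 months
Less time served: 262 months − 13 months = 249 months
Minimum 326 months: 249 months is below the minimum → 326 months

326 months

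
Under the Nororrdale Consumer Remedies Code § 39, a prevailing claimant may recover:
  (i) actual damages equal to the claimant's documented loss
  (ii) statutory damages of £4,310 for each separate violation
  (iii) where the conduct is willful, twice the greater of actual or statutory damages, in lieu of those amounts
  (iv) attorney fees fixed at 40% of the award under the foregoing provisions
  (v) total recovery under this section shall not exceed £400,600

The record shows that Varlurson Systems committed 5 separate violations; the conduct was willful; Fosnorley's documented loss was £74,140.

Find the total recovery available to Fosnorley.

Statutory damages: 5 × £4,310 = £21,550
Greater of actual damages (£74,140) or statutory damages (£21,550): £74,140
Doubled: 2 × £74,140 = £148,280
Attorney fees: 40% of £148,280 = £59,312
Total before cap: £148,280 + £59,312 = £207,592
Cap at £400,600: £207,592 is within the cap, no reduction.

£207,592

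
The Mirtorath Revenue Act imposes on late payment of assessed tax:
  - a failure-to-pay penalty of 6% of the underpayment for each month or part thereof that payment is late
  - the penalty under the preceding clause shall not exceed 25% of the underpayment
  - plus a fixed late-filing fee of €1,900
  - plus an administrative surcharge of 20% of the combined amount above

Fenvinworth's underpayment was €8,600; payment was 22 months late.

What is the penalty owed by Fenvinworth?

€4,860

Accrued rate: 6% × 22 = 132%, capped at 25% → 25%
Failure-to-pay penalty: 25% of €8,600 = €2,150
Penalty before surcharge: €2,150 + €1,900 = €4,050
Administrative surcharge: 20% of €4,050 = €810
Total penalty: €4,050 + €810 = €4,860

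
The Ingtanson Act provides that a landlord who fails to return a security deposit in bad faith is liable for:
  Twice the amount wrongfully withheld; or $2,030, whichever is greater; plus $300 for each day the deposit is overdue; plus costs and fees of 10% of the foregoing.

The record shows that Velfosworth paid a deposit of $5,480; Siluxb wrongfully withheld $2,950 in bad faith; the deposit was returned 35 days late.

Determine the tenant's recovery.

Recovery: $18,040

Doubled: 2 × $2,950 = $5,900
Minimum $2,030: $5,900 meets the minimum, no increase.
Late-return penalty: 35 × $300 = $10,500
Damages plus late penalty: $5,900 + $10,500 = $16,400
Costs and fees: 10% of $16,400 = $1,640
Total recovery: $16,400 + $1,640 = $18,040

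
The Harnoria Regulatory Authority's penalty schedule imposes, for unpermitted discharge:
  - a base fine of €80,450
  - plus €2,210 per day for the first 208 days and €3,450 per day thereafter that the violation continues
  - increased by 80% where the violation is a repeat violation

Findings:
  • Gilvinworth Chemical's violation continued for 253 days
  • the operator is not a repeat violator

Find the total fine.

€695,380

First 208 days: 208 × €2,210 = €459,680
Remaining days: (253 − 208) × €3,450 = €155,250
Per-day component: €459,680 + €155,250 = €614,930
Base plus per-day: €80,450 + €614,930 = €695,380
The operator is not a repeat violator: no 80% increase.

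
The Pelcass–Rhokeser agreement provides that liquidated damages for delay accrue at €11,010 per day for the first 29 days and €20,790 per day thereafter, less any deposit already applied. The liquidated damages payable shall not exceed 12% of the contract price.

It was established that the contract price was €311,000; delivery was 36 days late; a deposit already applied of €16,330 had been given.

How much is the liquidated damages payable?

First 29 days: 29 × €11,010 = €319,290
Remaining days: (36 − 29) × €20,790 = €145,530
Accrued per-day damages: €319,290 + €145,530 = €464,820
Less deposit already applied: €464,820 − €16,330 = €448,490
Cap: 12% of €311,000 = €37,320
Cap at €37,320: €448,490 exceeds the cap → €37,320

Liquidated damages: €37,320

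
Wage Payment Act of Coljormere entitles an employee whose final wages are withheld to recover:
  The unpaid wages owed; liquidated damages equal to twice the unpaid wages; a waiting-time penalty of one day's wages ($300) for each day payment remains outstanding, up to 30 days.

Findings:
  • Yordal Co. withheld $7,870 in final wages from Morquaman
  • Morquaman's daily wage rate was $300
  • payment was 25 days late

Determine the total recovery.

$31,110

Doubled: 2 × $7,870 = $15,740
Penalty days: min(25, 30) = 25
Waiting-time penalty: 25 × $300 = $7,500
Total award: $7,870 + $15,740 + $7,500 = $31,110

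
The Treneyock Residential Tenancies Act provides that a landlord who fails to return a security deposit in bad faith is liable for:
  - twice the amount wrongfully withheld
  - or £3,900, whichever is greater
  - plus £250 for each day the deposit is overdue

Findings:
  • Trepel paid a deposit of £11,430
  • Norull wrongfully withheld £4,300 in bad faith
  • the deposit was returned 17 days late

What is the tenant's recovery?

Doubled: 2 × £4,300 = £8,600
Minimum £3,900: £8,600 meets the minimum, no increase.
Late-return penalty: 17 × £250 = £4,250
Damages plus late penalty: £8,600 + £4,250 = £12,850

£12,850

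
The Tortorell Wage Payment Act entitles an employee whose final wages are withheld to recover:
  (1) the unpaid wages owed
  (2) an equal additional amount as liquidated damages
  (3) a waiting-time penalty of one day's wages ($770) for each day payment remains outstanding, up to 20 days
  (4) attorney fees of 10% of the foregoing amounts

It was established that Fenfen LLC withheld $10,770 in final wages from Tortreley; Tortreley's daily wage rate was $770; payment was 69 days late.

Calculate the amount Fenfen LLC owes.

Liquidated damages (equal amount): $10,770
Penalty days: min(69, 20) = 20
Waiting-time penalty: 20 × $770 = $15,400
Subtotal: $10,770 + $10,770 + $15,400 = $36,940
Attorney fees: 10% of $36,940 = $3,694
Total award: $36,940 + $3,694 = $40,634

$40,634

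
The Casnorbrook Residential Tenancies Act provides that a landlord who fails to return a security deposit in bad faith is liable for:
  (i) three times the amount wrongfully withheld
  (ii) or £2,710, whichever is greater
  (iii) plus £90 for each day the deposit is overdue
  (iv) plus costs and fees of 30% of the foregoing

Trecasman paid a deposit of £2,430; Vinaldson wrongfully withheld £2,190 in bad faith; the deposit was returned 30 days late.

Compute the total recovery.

Trebled: 3 × £2,190 = £6,570
Minimum £2,710: £6,570 meets the minimum, no increase.
Late-return penalty: 30 × £90 = £2,700
Damages plus late penalty: £6,570 + £2,700 = £9,270
Costs and fees: 30% of £9,270 = £2,781
Total recovery: £9,270 + £2,781 = £12,051

£12,051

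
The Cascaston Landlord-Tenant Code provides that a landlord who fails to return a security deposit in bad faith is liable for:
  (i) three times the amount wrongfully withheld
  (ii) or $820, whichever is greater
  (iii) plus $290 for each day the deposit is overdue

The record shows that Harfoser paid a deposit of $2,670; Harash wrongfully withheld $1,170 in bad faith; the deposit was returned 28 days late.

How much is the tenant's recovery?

Trebled: 3 × $1,170 = $3,510
Minimum $820: $3,510 meets the minimum, no increase.
Late-return penalty: 28 × $290 = $8,120
Damages plus late penalty: $3,510 + $8,120 = $11,630

$11,630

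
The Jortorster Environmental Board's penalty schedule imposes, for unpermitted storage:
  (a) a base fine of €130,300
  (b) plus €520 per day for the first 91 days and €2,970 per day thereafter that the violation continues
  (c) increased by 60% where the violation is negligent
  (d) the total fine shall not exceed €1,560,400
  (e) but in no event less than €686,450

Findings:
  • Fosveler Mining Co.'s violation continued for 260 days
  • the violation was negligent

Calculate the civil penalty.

€1,087,280

First 91 days: 91 × €520 = €47,320
Remaining days: (260 − 91) × €2,970 = €501,930
Per-day component: €47,320 + €501,930 = €549,250
Base plus per-day: €130,300 + €549,250 = €679,550
Enhancement: 60% of €679,550 = €407,730
Enhanced fine: €679,550 + €407,730 = €1,087,280
Cap at €1,560,400: €1,087,280 is within the cap, no reduction.
Minimum €686,450: €1,087,280 meets the minimum, no increase.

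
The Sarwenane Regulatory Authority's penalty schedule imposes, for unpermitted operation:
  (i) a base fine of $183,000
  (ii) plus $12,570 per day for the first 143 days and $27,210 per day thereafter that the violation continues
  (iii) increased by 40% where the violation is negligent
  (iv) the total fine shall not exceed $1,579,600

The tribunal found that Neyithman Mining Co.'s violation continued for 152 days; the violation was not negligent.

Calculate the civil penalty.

First 143 days: 143 × $12,570 = $1,797,510
Remaining days: (152 − 143) × $27,210 = $244,890
Per-day component: $1,797,510 + $244,890 = $2,042,400
Base plus per-day: $183,000 + $2,042,400 = $2,225,400
The violation was not negligent: no 40% increase.
Cap at $1,579,600: $2,225,400 exceeds the cap → $1,579,600

$1,579,600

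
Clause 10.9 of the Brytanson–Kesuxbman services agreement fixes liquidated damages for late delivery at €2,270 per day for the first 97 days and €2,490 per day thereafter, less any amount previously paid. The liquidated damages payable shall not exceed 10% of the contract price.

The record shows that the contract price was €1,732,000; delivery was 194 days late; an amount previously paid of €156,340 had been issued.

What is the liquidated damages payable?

First 97 days: 97 × €2,270 = €220,190
Remaining days: (194 − 97) × €2,490 = €241,530
Accrued per-day damages: €220,190 + €241,530 = €461,720
Less amount previously paid: €461,720 − €156,340 = €305,380
Cap: 10% of €1,732,000 = €173,200
Cap at €173,200: €305,380 exceeds the cap → €173,200

Liquidated damages: €173,200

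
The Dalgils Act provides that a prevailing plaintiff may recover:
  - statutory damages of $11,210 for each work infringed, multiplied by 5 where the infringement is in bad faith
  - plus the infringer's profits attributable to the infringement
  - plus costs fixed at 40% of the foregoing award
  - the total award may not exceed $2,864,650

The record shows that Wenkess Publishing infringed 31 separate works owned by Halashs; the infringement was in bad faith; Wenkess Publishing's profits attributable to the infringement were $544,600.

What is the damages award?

Award: $2,864,650

Statutory damages: 31 × $11,210 = $347,510
Multiplied by 5: 5 × $347,510 = $1,737,550
Combined award: $1,737,550 + $544,600 = $2,282,150
Costs: 40% of $2,282,150 = $912,860
Award plus costs: $2,282,150 + $912,860 = $3,195,010
Cap at $2,864,650: $3,195,010 exceeds the cap → $2,864,650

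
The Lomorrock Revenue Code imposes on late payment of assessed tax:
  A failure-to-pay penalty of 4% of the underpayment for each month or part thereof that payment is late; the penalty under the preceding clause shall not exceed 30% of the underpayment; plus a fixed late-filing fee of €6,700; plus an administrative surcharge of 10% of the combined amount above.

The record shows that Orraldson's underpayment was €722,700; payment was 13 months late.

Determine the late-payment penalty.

Penalty: €245,861

Accrued rate: 4% × 13 = 52%, capped at 30% → 30%
Failure-to-pay penalty: 30% of €722,700 = €216,810
Penalty before surcharge: €216,810 + €6,700 = €223,510
Administrative surcharge: 10% of €223,510 = €22,351
Total penalty: €223,510 + €22,351 = €245,861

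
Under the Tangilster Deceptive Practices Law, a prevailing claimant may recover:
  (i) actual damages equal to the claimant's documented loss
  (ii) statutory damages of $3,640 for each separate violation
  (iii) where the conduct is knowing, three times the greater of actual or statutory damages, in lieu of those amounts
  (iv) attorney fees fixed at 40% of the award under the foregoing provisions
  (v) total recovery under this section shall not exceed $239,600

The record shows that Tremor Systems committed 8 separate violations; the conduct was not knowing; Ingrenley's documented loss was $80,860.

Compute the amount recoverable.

$153,972

Statutory damages: 8 × $3,640 = $29,120
Conduct not knowing: the in-lieu enhancement does not apply.
Actual plus statutory damages: $80,860 + $29,120 = $109,980
Attorney fees: 40% of $109,980 = $43,992
Total before cap: $109,980 + $43,992 = $153,972
Cap at $239,600: $153,972 is within the cap, no reduction.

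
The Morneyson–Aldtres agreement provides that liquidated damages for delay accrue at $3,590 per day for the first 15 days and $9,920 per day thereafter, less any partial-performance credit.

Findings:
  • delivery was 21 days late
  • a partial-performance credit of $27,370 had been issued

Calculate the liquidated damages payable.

First 15 days: 15 × $3,590 = $53,850
Remaining days: (21 − 15) × $9,920 = $59,520
Accrued per-day damages: $53,850 + $59,520 = $113,370
Less partial-performance credit: $113,370 − $27,370 = $86,000

$86,000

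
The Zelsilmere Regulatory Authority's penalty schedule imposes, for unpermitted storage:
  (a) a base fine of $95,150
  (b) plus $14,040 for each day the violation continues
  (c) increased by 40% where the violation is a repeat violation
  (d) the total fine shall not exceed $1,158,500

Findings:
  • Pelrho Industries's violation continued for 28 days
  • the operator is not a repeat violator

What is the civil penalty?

Civil penalty: $488,270

Per-day component: 28 × $14,040 = $393,120
Base plus per-day: $95,150 + $393,120 = $488,270
The operator is not a repeat violator: no 40% increase.
Cap at $1,158,500: $488,270 is within the cap, no reduction.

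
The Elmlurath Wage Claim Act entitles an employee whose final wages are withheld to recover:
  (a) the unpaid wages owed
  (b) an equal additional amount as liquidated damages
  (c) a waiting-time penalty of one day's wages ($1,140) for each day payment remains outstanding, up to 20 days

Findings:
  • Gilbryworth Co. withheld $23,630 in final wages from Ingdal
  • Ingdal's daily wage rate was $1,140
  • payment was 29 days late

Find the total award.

$70,060

Liquidated damages (equal amount): $23,630
Penalty days: min(29, 20) = 20
Waiting-time penalty: 20 × $1,140 = $22,800
Total award: $23,630 + $23,630 + $22,800 = $70,060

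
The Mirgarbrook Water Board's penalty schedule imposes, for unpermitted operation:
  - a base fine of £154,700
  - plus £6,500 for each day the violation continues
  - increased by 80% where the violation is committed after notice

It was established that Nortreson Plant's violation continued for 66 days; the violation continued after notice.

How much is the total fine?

Civil penalty: £1,050,660

Per-day component: 66 × £6,500 = £429,000
Base plus per-day: £154,700 + £429,000 = £583,700
Enhancement: 80% of £583,700 = £466,960
Enhanced fine: £583,700 + £466,960 = £1,050,660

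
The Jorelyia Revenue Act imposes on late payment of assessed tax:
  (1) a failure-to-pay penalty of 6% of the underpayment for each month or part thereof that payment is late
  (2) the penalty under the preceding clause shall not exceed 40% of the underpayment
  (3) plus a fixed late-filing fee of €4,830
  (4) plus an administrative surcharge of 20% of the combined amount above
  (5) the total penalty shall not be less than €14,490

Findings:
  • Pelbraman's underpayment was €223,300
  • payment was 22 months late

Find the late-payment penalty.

Accrued rate: 6% × 22 = 132%, capped at 40% → 40%
Failure-to-pay penalty: 40% of €223,300 = €89,320
Penalty before surcharge: €89,320 + €4,830 = €94,150
Administrative surcharge: 20% of €94,150 = €18,830
Total penalty: €94,150 + €18,830 = €112,980
Minimum €14,490: €112,980 meets the minimum, no increase.

€112,980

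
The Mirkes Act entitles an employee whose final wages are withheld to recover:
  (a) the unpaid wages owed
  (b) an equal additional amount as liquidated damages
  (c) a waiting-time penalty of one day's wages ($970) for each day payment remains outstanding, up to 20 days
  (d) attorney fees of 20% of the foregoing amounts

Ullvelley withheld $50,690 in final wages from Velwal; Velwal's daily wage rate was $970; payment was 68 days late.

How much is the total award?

Liquidated damages (equal amount): $50,690
Penalty days: min(68, 20) = 20
Waiting-time penalty: 20 × $970 = $19,400
Subtotal: $50,690 + $50,690 + $19,400 = $120,780
Attorney fees: 20% of $120,780 = $24,156
Total award: $120,780 + $24,156 = $144,936

$144,936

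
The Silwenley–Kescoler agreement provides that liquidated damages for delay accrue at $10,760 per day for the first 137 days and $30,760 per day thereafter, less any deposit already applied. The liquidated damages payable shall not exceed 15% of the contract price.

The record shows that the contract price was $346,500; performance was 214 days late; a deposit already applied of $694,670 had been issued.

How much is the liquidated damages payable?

$51,975

First 137 days: 137 × $10,760 = $1,474,120
Remaining days: (214 − 137) × $30,760 = $2,368,520
Accrued per-day damages: $1,474,120 + $2,368,520 = $3,842,640
Less deposit already applied: $3,842,640 − $694,670 = $3,147,970
Cap: 15% of $346,500 = $51,975
Cap at $51,975: $3,147,970 exceeds the cap → $51,975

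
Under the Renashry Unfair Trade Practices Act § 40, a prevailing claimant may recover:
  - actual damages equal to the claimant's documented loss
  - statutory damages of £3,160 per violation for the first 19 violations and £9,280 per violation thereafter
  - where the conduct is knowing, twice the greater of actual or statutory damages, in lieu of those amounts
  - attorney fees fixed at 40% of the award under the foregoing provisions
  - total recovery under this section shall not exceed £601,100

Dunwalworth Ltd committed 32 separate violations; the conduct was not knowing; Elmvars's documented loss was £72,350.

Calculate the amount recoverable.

£354,242

First 19 violations: 19 × £3,160 = £60,040
Remaining violations: (32 − 19) × £9,280 = £120,640
Statutory damages: £60,040 + £120,640 = £180,680
Conduct not knowing: the in-lieu enhancement does not apply.
Actual plus statutory damages: £72,350 + £180,680 = £253,030
Attorney fees: 40% of £253,030 = £101,212
Total before cap: £253,030 + £101,212 = £354,242
Cap at £601,100: £354,242 is within the cap, no reduction.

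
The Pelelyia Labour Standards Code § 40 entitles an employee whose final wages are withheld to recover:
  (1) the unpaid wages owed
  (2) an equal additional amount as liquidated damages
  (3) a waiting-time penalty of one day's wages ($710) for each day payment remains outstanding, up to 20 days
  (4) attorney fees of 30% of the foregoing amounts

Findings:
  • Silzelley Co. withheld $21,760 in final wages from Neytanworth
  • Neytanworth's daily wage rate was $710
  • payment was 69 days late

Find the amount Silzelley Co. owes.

Liquidated damages (equal amount): $21,760
Penalty days: min(69, 20) = 20
Waiting-time penalty: 20 × $710 = $14,200
Subtotal: $21,760 + $21,760 + $14,200 = $57,720
Attorney fees: 30% of $57,720 = $17,316
Total award: $57,720 + $17,316 = $75,036

$75,036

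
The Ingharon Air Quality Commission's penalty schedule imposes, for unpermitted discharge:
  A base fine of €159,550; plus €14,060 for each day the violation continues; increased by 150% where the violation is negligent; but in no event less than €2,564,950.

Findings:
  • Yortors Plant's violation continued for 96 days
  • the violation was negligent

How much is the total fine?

Per-day component: 96 × €14,060 = €1,349,760
Base plus per-day: €159,550 + €1,349,760 = €1,509,310
Enhancement: 150% of €1,509,310 = €2,263,965
Enhanced fine: €1,509,310 + €2,263,965 = €3,773,275
Minimum €2,564,950: €3,773,275 meets the minimum, no increase.

€3,773,275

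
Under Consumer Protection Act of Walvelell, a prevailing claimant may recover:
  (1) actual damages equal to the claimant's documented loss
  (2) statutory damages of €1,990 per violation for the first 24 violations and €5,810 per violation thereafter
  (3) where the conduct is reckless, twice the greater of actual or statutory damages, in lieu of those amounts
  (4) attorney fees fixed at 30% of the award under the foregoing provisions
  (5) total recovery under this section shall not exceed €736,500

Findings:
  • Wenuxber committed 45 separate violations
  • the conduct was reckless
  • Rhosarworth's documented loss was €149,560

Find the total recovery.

First 24 violations: 24 × €1,990 = €47,760
Remaining violations: (45 − 24) × €5,810 = €122,010
Statutory damages: €47,760 + €122,010 = €169,770
Greater of actual damages (€149,560) or statutory damages (€169,770): €169,770
Doubled: 2 × €169,770 = €339,540
Attorney fees: 30% of €339,540 = €101,862
Total before cap: €339,540 + €101,862 = €441,402
Cap at €736,500: €441,402 is within the cap, no reduction.

€441,402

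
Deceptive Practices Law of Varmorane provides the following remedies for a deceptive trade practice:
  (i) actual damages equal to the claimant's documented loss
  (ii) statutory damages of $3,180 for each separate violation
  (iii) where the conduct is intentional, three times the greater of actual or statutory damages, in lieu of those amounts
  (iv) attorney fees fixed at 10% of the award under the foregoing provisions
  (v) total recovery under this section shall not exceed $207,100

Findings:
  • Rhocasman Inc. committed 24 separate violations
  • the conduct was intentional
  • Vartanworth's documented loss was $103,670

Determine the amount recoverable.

$207,100

Statutory damages: 24 × $3,180 = $76,320
Greater of actual damages ($103,670) or statutory damages ($76,320): $103,670
Trebled: 3 × $103,670 = $311,010
Attorney fees: 10% of $311,010 = $31,101
Total before cap: $311,010 + $31,101 = $342,111
Cap at $207,100: $342,111 exceeds the cap → $207,100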